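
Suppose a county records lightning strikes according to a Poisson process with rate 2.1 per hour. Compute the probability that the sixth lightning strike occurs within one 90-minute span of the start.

Over the interval, μ = 2.1 × 1.5 = 3.15 (a 90-minute span = 1.5 hours).
The sixth arrival falls in the interval iff at least 6 events occur there: P(S_6 ≤ t) = P(N ≥ 6) = 1 − P(N ≤ 5) ≈ 0.0998.

0.0998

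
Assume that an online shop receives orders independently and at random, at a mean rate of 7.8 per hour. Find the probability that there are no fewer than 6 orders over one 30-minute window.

0.1994

Over the interval, μ = 7.8 × 0.5 = 3.9 (a 30-minute window = 0.5 hours).
P(N ≥ 6) = 1 − P(N ≤ 5) = 1 − Σ_{j=0}^{5} e^(−μ) μ^j/j! ≈ 0.1994.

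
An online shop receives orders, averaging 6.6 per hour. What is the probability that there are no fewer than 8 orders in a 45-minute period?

0.1282

Over the interval, μ = 6.6 × 0.75 = 4.95 (a 45-minute period = 0.75 hours).
P(N ≥ 8) = 1 − P(N ≤ 7) = 1 − Σ_{j=0}^{7} e^(−μ) μ^j/j! ≈ 0.1282.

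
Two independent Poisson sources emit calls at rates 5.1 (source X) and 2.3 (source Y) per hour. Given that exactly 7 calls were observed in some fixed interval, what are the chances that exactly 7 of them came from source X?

Given the total, each event is independently from source X with probability p = λ_X/(λ_X+λ_Y) = 5.1/7.4 ≈ 0.6892.
So K ~ Binomial(7, 5.1/7.4): P(K = 7) = C(7,7) · (5.1/7.4)^7 · (2.3/7.4)^0 ≈ 0.0739.

0.0739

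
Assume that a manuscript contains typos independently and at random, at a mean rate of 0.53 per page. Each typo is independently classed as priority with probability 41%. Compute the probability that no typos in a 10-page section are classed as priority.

Thinning: the typos that are classed as priority themselves form a Poisson process with rate 0.41 × 0.53 = 0.2173 per page.
Over the interval, μ = 0.2173 × 10 = 2.173 (a 10-page section = 10 pages).
P(N = 0) = e^(−2.173) · 2.173^0/0! ≈ 0.1138.

0.1138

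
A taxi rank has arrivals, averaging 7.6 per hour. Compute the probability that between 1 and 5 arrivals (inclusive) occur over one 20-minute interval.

Over the interval, μ = 7.6 × 1/3 ≈ 2.53333 (a 20-minute interval = 1/3 hours).
P(1 ≤ N ≤ 5) = Σ_{j=1}^{5} e^(−2.53333) · 2.53333^j/j! ≈ 0.8763.

0.8763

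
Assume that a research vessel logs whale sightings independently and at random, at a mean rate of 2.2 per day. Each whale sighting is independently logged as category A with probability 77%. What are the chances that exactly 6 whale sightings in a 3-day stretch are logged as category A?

Thinning: the whale sightings that are logged as category A themselves form a Poisson process with rate 0.77 × 2.2 = 1.694 per day.
Over the interval, μ = 1.694 × 3 = 5.082 (a 3-day stretch = 3 days).
P(N = 6) = e^(−5.082) · 5.082^6/6! ≈ 0.1485.

0.1485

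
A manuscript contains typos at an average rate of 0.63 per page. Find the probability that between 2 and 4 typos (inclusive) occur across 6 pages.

0.5626

Over the interval, μ = 0.63 × 6 = 3.78 (6 pages).
P(2 ≤ N ≤ 4) = Σ_{j=2}^{4} e^(−3.78) · 3.78^j/j! ≈ 0.5626.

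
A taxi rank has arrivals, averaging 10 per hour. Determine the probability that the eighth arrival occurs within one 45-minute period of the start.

0.4754

Over the interval, μ = 10 × 0.75 = 7.5 (a 45-minute period = 0.75 hours).
The eighth arrival falls in the interval iff at least 8 events occur there: P(S_8 ≤ t) = P(N ≥ 8) = 1 − P(N ≤ 7) ≈ 0.4754.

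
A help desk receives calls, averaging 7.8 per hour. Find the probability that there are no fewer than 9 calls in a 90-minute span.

0.8243

Over the interval, μ = 7.8 × 1.5 = 11.7 (a 90-minute span = 1.5 hours).
P(N ≥ 9) = 1 − P(N ≤ 8) = 1 − Σ_{j=0}^{8} e^(−μ) μ^j/j! ≈ 0.8243.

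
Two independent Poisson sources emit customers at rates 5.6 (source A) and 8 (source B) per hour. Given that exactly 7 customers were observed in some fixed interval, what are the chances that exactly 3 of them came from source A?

Given the total, each event is independently from source A with probability p = λ_A/(λ_A+λ_B) = 5.6/13.6 ≈ 0.4118.
So K ~ Binomial(7, 5.6/13.6): P(K = 3) = C(7,3) · (5.6/13.6)^3 · (8/13.6)^4 ≈ 0.2926.

0.2926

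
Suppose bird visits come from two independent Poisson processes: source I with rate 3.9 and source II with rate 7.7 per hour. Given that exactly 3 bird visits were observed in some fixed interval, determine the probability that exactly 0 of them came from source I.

Given the total, each event is independently from source I with probability p = λ_I/(λ_I+λ_II) = 3.9/11.6 ≈ 0.3362.
So K ~ Binomial(3, 3.9/11.6): P(K = 0) = C(3,0) · (3.9/11.6)^0 · (7.7/11.6)^3 ≈ 0.2925.

0.2925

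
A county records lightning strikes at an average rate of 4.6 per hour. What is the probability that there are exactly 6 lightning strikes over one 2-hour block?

0.0851

Over the interval, μ = 4.6 × 2 = 9.2 (a 2-hour block = 2 hours).
P(N = 6) = e^(−μ) μ^6/6! = e^(−9.2) · 9.2^6/720 ≈ 0.0851.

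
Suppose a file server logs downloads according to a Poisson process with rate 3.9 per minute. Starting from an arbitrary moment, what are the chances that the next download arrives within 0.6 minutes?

Inter-arrival times are exponential with rate λ = 3.9 per minute.
P(T ≤ 0.6) = 1 − e^(−λt) = 1 − e^(−3.9 × 0.6) = 1 − e^(−2.34) ≈ 0.9037.

0.9037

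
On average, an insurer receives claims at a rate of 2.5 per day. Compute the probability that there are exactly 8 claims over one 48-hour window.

0.0653

Over the interval, μ = 2.5 × 2 = 5 (a 48-hour window = 2 days).
P(N = 8) = e^(−μ) μ^8/8! = e^(−5) · 5^8/40320 ≈ 0.0653.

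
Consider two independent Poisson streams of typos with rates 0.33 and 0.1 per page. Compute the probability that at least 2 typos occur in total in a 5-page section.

Independent Poisson processes superpose: combined rate λ = 0.33 + 0.1 = 0.43 per page.
Over the interval, μ = 0.43 × 5 = 2.15 (a 5-page section = 5 pages).
P(N ≥ 2) = 1 − P(N ≤ 1) ≈ 0.6331.

0.6331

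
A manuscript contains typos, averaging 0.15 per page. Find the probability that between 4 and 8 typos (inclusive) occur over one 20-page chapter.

0.3490

Over the interval, μ = 0.15 × 20 = 3 (a 20-page chapter = 20 pages).
P(4 ≤ N ≤ 8) = Σ_{j=4}^{8} e^(−3) · 3^j/j! ≈ 0.3490.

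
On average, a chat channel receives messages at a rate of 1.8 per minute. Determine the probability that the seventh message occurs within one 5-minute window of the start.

Over the interval, μ = 1.8 × 5 = 9 (a 5-minute window = 5 minutes).
The seventh arrival falls in the interval iff at least 7 events occur there: P(S_7 ≤ t) = P(N ≥ 7) = 1 − P(N ≤ 6) ≈ 0.7932.

0.7932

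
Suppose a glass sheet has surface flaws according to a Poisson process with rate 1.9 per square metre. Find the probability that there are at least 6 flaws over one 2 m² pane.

0.1844

Over the interval, μ = 1.9 × 2 = 3.8 (a 2 m² pane = 2 square metres).
P(N ≥ 6) = 1 − P(N ≤ 5) = 1 − Σ_{j=0}^{5} e^(−μ) μ^j/j! ≈ 0.1844.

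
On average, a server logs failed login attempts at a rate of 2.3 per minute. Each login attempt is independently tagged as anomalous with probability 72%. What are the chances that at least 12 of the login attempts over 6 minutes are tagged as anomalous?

0.2960

Thinning: the login attempts that are tagged as anomalous themselves form a Poisson process with rate 0.72 × 2.3 = 1.656 per minute.
Over the interval, μ = 1.656 × 6 = 9.936 (6 minutes).
P(N ≥ 12) = 1 − P(N ≤ 11) ≈ 0.2960.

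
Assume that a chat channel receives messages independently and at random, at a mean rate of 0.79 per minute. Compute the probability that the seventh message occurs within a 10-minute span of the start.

0.6743

Over the interval, μ = 0.79 × 10 = 7.9 (a 10-minute span = 10 minutes).
The seventh arrival falls in the interval iff at least 7 events occur there: P(S_7 ≤ t) = P(N ≥ 7) = 1 − P(N ≤ 6) ≈ 0.6743.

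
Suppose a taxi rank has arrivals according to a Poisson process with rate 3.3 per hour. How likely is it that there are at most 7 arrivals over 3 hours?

0.2294

Over the interval, μ = 3.3 × 3 = 9.9 (3 hours).
P(N ≤ 7) = Σ_{j=0}^{7} e^(−μ) μ^j/j! ≈ 0.2294.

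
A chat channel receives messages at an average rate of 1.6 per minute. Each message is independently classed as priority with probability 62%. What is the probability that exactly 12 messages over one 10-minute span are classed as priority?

0.0932

Thinning: the messages that are classed as priority themselves form a Poisson process with rate 0.62 × 1.6 = 0.992 per minute.
Over the interval, μ = 0.992 × 10 = 9.92 (a 10-minute span = 10 minutes).
P(N = 12) = e^(−9.92) · 9.92^12/12! ≈ 0.0932.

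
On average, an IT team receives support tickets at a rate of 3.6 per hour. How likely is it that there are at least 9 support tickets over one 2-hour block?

0.2973

Over the interval, μ = 3.6 × 2 = 7.2 (a 2-hour block = 2 hours).
P(N ≥ 9) = 1 − P(N ≤ 8) = 1 − Σ_{j=0}^{8} e^(−μ) μ^j/j! ≈ 0.2973.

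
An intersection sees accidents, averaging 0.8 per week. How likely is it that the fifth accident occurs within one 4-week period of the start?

0.2194

Over the interval, μ = 0.8 × 4 = 3.2 (a 4-week period = 4 weeks).
The fifth arrival falls in the interval iff at least 5 events occur there: P(S_5 ≤ t) = P(N ≥ 5) = 1 − P(N ≤ 4) ≈ 0.2194.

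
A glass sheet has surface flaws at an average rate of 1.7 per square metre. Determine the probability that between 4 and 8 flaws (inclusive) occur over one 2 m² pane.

0.4334

Over the interval, μ = 1.7 × 2 = 3.4 (a 2 m² pane = 2 square metres).
P(4 ≤ N ≤ 8) = Σ_{j=4}^{8} e^(−3.4) · 3.4^j/j! ≈ 0.4334.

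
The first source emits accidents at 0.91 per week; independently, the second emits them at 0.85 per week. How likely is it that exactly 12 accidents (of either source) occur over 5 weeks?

Independent Poisson processes superpose: combined rate λ = 0.91 + 0.85 = 1.76 per week.
Over the interval, μ = 1.76 × 5 = 8.8 (5 weeks).
P(N = 12) = e^(−8.8) · 8.8^12/12! ≈ 0.0679.

0.0679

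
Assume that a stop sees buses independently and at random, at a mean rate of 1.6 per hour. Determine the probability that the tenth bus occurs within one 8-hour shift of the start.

Over the interval, μ = 1.6 × 8 = 12.8 (an 8-hour shift = 8 hours).
The tenth arrival falls in the interval iff at least 10 events occur there: P(S_10 ≤ t) = P(N ≥ 10) = 1 − P(N ≤ 9) ≈ 0.8206.

0.8206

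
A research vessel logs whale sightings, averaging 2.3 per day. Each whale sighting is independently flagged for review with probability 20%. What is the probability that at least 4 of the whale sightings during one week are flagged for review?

0.4019

Thinning: the whale sightings that are flagged for review themselves form a Poisson process with rate 0.2 × 2.3 = 0.46 per day.
Over the interval, μ = 0.46 × 7 = 3.22 (a week = 7 days).
P(N ≥ 4) = 1 − P(N ≤ 3) ≈ 0.4019.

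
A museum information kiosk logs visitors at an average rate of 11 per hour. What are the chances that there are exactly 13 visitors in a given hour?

With mean μ = 11 per hour,
P(N = 13) = e^(−μ) μ^13/13! = e^(−11) · 11^13/6227020800 ≈ 0.0926.

0.0926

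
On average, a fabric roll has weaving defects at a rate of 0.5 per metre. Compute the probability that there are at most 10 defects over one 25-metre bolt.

Over the interval, μ = 0.5 × 25 = 12.5 (a 25-metre bolt = 25 metres).
P(N ≤ 10) = Σ_{j=0}^{10} e^(−μ) μ^j/j! ≈ 0.2971.

0.2971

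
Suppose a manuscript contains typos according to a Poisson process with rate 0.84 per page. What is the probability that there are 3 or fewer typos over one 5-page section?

Over the interval, μ = 0.84 × 5 = 4.2 (a 5-page section = 5 pages).
P(N ≤ 3) = Σ_{j=0}^{3} e^(−μ) μ^j/j! ≈ 0.3954.

0.3954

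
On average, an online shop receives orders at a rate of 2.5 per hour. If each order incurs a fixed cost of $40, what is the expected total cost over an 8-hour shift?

E[N] = 2.5 × 8 = 20 (an 8-hour shift = 8 hours); E[cost] = 20 × $40 = $800.

$800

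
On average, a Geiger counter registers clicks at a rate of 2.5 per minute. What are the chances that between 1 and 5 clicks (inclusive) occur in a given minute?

With mean μ = 2.5 per minute,
P(1 ≤ N ≤ 5) = Σ_{j=1}^{5} e^(−2.5) · 2.5^j/j! ≈ 0.8759.

0.8759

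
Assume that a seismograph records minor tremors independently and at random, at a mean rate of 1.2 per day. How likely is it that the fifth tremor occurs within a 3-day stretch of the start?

0.2936

Over the interval, μ = 1.2 × 3 = 3.6 (a 3-day stretch = 3 days).
The fifth arrival falls in the interval iff at least 5 events occur there: P(S_5 ≤ t) = P(N ≥ 5) = 1 − P(N ≤ 4) ≈ 0.2936.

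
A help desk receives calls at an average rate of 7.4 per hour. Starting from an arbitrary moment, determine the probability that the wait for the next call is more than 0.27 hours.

The wait for the next event is exponential with rate λ = 7.4 per hour.
P(T > 0.27) = e^(−λt) = e^(−7.4 × 0.27) = e^(−1.998) ≈ 0.1356.

0.1356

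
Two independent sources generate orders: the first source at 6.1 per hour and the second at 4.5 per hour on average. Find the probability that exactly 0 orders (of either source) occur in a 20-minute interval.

0.0292

Independent Poisson processes superpose: combined rate λ = 6.1 + 4.5 = 10.6 per hour.
Over the interval, μ = 10.6 × 1/3 ≈ 3.53333 (a 20-minute interval = 1/3 hours).
P(N = 0) = e^(−3.53333) · 3.53333^0/0! ≈ 0.0292.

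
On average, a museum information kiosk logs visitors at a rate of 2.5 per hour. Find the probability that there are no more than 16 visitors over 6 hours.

0.6641

Over the interval, μ = 2.5 × 6 = 15 (6 hours).
P(N ≤ 16) = Σ_{j=0}^{16} e^(−μ) μ^j/j! ≈ 0.6641.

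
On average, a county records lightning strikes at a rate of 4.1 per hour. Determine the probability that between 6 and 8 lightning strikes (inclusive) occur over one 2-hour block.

Over the interval, μ = 4.1 × 2 = 8.2 (a 2-hour block = 2 hours).
P(6 ≤ N ≤ 8) = Σ_{j=6}^{8} e^(−8.2) · 8.2^j/j! ≈ 0.3911.

0.3911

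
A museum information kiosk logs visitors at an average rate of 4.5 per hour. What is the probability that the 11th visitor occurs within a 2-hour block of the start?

Over the interval, μ = 4.5 × 2 = 9 (a 2-hour block = 2 hours).
The 11th arrival falls in the interval iff at least 11 events occur there: P(S_11 ≤ t) = P(N ≥ 11) = 1 − P(N ≤ 10) ≈ 0.2940.

0.2940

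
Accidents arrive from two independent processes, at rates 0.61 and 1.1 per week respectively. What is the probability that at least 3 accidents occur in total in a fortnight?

0.6641

Independent Poisson processes superpose: combined rate λ = 0.61 + 1.1 = 1.71 per week.
Over the interval, μ = 1.71 × 2 = 3.42 (a fortnight = 2 weeks).
P(N ≥ 3) = 1 − P(N ≤ 2) ≈ 0.6641.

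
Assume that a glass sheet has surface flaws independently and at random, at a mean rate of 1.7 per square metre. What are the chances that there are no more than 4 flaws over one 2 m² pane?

Over the interval, μ = 1.7 × 2 = 3.4 (a 2 m² pane = 2 square metres).
P(N ≤ 4) = Σ_{j=0}^{4} e^(−μ) μ^j/j! ≈ 0.7442.

0.7442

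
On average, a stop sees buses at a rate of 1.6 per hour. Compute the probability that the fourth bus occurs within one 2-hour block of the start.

Over the interval, μ = 1.6 × 2 = 3.2 (a 2-hour block = 2 hours).
The fourth arrival falls in the interval iff at least 4 events occur there: P(S_4 ≤ t) = P(N ≥ 4) = 1 − P(N ≤ 3) ≈ 0.3975.

0.3975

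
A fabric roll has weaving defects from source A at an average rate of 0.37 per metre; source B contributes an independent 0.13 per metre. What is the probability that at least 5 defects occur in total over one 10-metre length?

0.5595

Independent Poisson processes superpose: combined rate λ = 0.37 + 0.13 = 0.5 per metre.
Over the interval, μ = 0.5 × 10 = 5 (a 10-metre length = 10 metres).
P(N ≥ 5) = 1 − P(N ≤ 4) ≈ 0.5595.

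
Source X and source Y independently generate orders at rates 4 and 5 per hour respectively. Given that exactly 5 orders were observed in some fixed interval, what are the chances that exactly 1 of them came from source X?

0.2117

Given the total, each event is independently from source X with probability p = λ_X/(λ_X+λ_Y) = 4/9 ≈ 0.4444.
So K ~ Binomial(5, 4/9): P(K = 1) = C(5,1) · (4/9)^1 · (5/9)^4 ≈ 0.2117.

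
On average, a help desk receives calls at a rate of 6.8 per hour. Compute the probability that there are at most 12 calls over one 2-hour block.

Over the interval, μ = 6.8 × 2 = 13.6 (a 2-hour block = 2 hours).
P(N ≤ 12) = Σ_{j=0}^{12} e^(−μ) μ^j/j! ≈ 0.3989.

0.3989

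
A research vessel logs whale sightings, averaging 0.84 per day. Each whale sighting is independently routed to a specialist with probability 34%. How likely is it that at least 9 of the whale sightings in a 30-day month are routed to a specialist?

Thinning: the whale sightings that are routed to a specialist themselves form a Poisson process with rate 0.34 × 0.84 = 0.2856 per day.
Over the interval, μ = 0.2856 × 30 = 8.568 (a 30-day month = 30 days).
P(N ≥ 9) = 1 − P(N ≤ 8) ≈ 0.4862.

0.4862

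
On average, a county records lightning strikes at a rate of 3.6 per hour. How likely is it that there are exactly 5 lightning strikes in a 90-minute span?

0.1728

Over the interval, μ = 3.6 × 1.5 = 5.4 (a 90-minute span = 1.5 hours).
P(N = 5) = e^(−μ) μ^5/5! = e^(−5.4) · 5.4^5/120 ≈ 0.1728.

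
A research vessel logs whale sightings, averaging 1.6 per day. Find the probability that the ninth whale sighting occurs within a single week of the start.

Over the interval, μ = 1.6 × 7 = 11.2 (a week = 7 days).
The ninth arrival falls in the interval iff at least 9 events occur there: P(S_9 ≤ t) = P(N ≥ 9) = 1 − P(N ≤ 8) ≈ 0.7853.

0.7853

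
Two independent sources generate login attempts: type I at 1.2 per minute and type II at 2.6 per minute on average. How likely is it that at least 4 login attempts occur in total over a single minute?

0.5265

Independent Poisson processes superpose: combined rate λ = 1.2 + 2.6 = 3.8 per minute.
So μ = 3.8.
P(N ≥ 4) = 1 − P(N ≤ 3) ≈ 0.5265.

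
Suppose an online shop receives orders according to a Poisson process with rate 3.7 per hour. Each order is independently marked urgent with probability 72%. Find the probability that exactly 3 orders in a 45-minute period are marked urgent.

0.1803

Thinning: the orders that are marked urgent themselves form a Poisson process with rate 0.72 × 3.7 = 2.664 per hour.
Over the interval, μ = 2.664 × 0.75 = 1.998 (a 45-minute period = 0.75 hours).
P(N = 3) = e^(−1.998) · 1.998^3/3! ≈ 0.1803.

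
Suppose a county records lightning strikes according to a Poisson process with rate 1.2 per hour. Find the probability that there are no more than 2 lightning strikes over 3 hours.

0.3027

Over the interval, μ = 1.2 × 3 = 3.6 (3 hours).
P(N ≤ 2) = Σ_{j=0}^{2} e^(−μ) μ^j/j! ≈ 0.3027.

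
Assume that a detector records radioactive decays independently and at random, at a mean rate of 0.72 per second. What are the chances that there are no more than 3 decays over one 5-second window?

Over the interval, μ = 0.72 × 5 = 3.6 (a 5-second window = 5 seconds).
P(N ≤ 3) = Σ_{j=0}^{3} e^(−μ) μ^j/j! ≈ 0.5152.

0.5152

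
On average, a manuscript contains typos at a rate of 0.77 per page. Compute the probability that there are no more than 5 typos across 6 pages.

0.6823

Over the interval, μ = 0.77 × 6 = 4.62 (6 pages).
P(N ≤ 5) = Σ_{j=0}^{5} e^(−μ) μ^j/j! ≈ 0.6823.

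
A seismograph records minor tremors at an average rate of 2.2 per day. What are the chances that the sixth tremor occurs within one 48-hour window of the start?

Over the interval, μ = 2.2 × 2 = 4.4 (a 48-hour window = 2 days).
The sixth arrival falls in the interval iff at least 6 events occur there: P(S_6 ≤ t) = P(N ≥ 6) = 1 − P(N ≤ 5) ≈ 0.2801.

0.2801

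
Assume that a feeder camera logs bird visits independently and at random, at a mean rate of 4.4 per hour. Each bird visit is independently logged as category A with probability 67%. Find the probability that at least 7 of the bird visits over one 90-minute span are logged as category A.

0.1591

Thinning: the bird visits that are logged as category A themselves form a Poisson process with rate 0.67 × 4.4 = 2.948 per hour.
Over the interval, μ = 2.948 × 1.5 = 4.422 (a 90-minute span = 1.5 hours).
P(N ≥ 7) = 1 − P(N ≤ 6) ≈ 0.1591.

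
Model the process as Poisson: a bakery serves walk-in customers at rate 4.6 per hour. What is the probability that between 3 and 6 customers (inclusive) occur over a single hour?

0.6554

With mean μ = 4.6 per hour,
P(3 ≤ N ≤ 6) = Σ_{j=3}^{6} e^(−4.6) · 4.6^j/j! ≈ 0.6554.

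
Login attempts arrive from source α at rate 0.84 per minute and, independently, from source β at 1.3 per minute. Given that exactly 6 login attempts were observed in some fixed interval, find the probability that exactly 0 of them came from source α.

Given the total, each event is independently from source α with probability p = λ_α/(λ_α+λ_β) = 0.84/2.14 ≈ 0.3925.
So K ~ Binomial(6, 0.84/2.14): P(K = 0) = C(6,0) · (0.84/2.14)^0 · (1.3/2.14)^6 ≈ 0.0503.

0.0503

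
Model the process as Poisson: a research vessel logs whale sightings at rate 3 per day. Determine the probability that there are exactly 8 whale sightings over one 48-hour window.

Over the interval, μ = 3 × 2 = 6 (a 48-hour window = 2 days).
P(N = 8) = e^(−μ) μ^8/8! = e^(−6) · 6^8/40320 ≈ 0.1033.

0.1033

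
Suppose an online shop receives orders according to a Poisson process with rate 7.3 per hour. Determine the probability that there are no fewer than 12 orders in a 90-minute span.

0.4148

Over the interval, μ = 7.3 × 1.5 = 10.95 (a 90-minute span = 1.5 hours).
P(N ≥ 12) = 1 − P(N ≤ 11) = 1 − Σ_{j=0}^{11} e^(−μ) μ^j/j! ≈ 0.4148.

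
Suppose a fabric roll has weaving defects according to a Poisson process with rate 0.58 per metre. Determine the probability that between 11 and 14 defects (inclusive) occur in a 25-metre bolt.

Over the interval, μ = 0.58 × 25 = 14.5 (a 25-metre bolt = 25 metres).
P(11 ≤ N ≤ 14) = Σ_{j=11}^{14} e^(−14.5) · 14.5^j/j! ≈ 0.3727.

0.3727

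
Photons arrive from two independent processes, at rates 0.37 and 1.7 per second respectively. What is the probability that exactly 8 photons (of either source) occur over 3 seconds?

0.1102

Independent Poisson processes superpose: combined rate λ = 0.37 + 1.7 = 2.07 per second.
Over the interval, μ = 2.07 × 3 = 6.21 (3 seconds).
P(N = 8) = e^(−6.21) · 6.21^8/8! ≈ 0.1102.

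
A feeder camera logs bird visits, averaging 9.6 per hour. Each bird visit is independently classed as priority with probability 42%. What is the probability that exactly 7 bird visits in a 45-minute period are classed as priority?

0.0223

Thinning: the bird visits that are classed as priority themselves form a Poisson process with rate 0.42 × 9.6 = 4.032 per hour.
Over the interval, μ = 4.032 × 0.75 = 3.024 (a 45-minute period = 0.75 hours).
P(N = 7) = e^(−3.024) · 3.024^7/7! ≈ 0.0223.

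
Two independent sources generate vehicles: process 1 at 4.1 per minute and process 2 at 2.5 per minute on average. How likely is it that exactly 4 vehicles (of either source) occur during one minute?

Independent Poisson processes superpose: combined rate λ = 4.1 + 2.5 = 6.6 per minute.
So μ = 6.6.
P(N = 4) = e^(−6.6) · 6.6^4/4! ≈ 0.1076.

0.1076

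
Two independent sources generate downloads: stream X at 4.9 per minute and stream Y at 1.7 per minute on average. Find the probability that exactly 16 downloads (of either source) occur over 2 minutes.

0.0751

Independent Poisson processes superpose: combined rate λ = 4.9 + 1.7 = 6.6 per minute.
Over the interval, μ = 6.6 × 2 = 13.2 (2 minutes).
P(N = 16) = e^(−13.2) · 13.2^16/16! ≈ 0.0751.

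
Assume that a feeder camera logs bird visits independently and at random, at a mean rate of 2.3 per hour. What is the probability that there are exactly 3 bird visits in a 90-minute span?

0.2173

Over the interval, μ = 2.3 × 1.5 = 3.45 (a 90-minute span = 1.5 hours).
P(N = 3) = e^(−μ) μ^3/3! = e^(−3.45) · 3.45^3/6 ≈ 0.2173.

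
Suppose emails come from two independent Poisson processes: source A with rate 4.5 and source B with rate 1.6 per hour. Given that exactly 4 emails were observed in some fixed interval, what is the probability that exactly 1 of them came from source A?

0.0532

Given the total, each event is independently from source A with probability p = λ_A/(λ_A+λ_B) = 4.5/6.1 ≈ 0.7377.
So K ~ Binomial(4, 4.5/6.1): P(K = 1) = C(4,1) · (4.5/6.1)^1 · (1.6/6.1)^3 ≈ 0.0532.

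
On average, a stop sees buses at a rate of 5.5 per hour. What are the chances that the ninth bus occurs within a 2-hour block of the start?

Over the interval, μ = 5.5 × 2 = 11 (a 2-hour block = 2 hours).
The ninth arrival falls in the interval iff at least 9 events occur there: P(S_9 ≤ t) = P(N ≥ 9) = 1 − P(N ≤ 8) ≈ 0.7680.

0.7680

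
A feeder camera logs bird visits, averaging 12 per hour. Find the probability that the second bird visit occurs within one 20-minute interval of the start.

0.9084

Over the interval, μ = 12 × 1/3 = 4 (a 20-minute interval = 1/3 hours).
The second arrival falls in the interval iff at least 2 events occur there: P(S_2 ≤ t) = P(N ≥ 2) = 1 − P(N ≤ 1) ≈ 0.9084.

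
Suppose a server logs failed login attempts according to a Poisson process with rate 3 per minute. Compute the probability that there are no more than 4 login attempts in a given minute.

With mean μ = 3 per minute,
P(N ≤ 4) = Σ_{j=0}^{4} e^(−μ) μ^j/j! ≈ 0.8153.

0.8153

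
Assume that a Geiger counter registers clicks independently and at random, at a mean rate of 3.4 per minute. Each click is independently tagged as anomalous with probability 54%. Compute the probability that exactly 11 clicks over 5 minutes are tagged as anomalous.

Thinning: the clicks that are tagged as anomalous themselves form a Poisson process with rate 0.54 × 3.4 = 1.836 per minute.
Over the interval, μ = 1.836 × 5 = 9.18 (5 minutes).
P(N = 11) = e^(−9.18) · 9.18^11/11! ≈ 0.1008.

0.1008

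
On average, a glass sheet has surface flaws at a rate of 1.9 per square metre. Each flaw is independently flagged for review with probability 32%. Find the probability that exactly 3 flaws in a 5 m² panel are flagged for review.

Thinning: the flaws that are flagged for review themselves form a Poisson process with rate 0.32 × 1.9 = 0.608 per square metre.
Over the interval, μ = 0.608 × 5 = 3.04 (a 5 m² panel = 5 square metres).
P(N = 3) = e^(−3.04) · 3.04^3/3! ≈ 0.2240.

0.2240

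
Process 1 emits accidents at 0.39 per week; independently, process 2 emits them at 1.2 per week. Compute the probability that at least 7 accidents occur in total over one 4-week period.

0.4513

Independent Poisson processes superpose: combined rate λ = 0.39 + 1.2 = 1.59 per week.
Over the interval, μ = 1.59 × 4 = 6.36 (a 4-week period = 4 weeks).
P(N ≥ 7) = 1 − P(N ≤ 6) ≈ 0.4513.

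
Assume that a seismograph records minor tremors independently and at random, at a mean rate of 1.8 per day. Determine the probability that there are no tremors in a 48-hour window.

Over the interval, μ = 1.8 × 2 = 3.6 (a 48-hour window = 2 days).
P(N = 0) = e^(−μ) μ^0/0! = e^(−3.6) · 3.6^0/1 ≈ 0.0273.

0.0273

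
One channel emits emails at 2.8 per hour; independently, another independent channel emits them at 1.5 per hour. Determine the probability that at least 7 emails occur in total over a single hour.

Independent Poisson processes superpose: combined rate λ = 2.8 + 1.5 = 4.3 per hour.
So μ = 4.3.
P(N ≥ 7) = 1 − P(N ≤ 6) ≈ 0.1442.

0.1442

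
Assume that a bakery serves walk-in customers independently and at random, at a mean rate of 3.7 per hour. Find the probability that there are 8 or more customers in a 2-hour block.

0.4607

Over the interval, μ = 3.7 × 2 = 7.4 (a 2-hour block = 2 hours).
P(N ≥ 8) = 1 − P(N ≤ 7) = 1 − Σ_{j=0}^{7} e^(−μ) μ^j/j! ≈ 0.4607.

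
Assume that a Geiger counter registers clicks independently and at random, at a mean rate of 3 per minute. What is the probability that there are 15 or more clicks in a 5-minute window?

Over the interval, μ = 3 × 5 = 15 (a 5-minute window = 5 minutes).
P(N ≥ 15) = 1 − P(N ≤ 14) = 1 − Σ_{j=0}^{14} e^(−μ) μ^j/j! ≈ 0.5343.

0.5343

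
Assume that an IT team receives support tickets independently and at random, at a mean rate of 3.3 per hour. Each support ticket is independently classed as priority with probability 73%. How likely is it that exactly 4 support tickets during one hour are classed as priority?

Thinning: the support tickets that are classed as priority themselves form a Poisson process with rate 0.73 × 3.3 = 2.409 per hour.
So μ = 2.409.
P(N = 4) = e^(−2.409) · 2.409^4/4! ≈ 0.1262.

0.1262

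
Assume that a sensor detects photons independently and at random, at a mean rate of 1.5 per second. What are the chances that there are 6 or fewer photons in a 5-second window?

Over the interval, μ = 1.5 × 5 = 7.5 (a 5-second window = 5 seconds).
P(N ≤ 6) = Σ_{j=0}^{6} e^(−μ) μ^j/j! ≈ 0.3782.

0.3782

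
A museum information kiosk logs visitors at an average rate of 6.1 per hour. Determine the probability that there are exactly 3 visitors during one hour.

With mean μ = 6.1 per hour,
P(N = 3) = e^(−μ) μ^3/3! = e^(−6.1) · 6.1^3/6 ≈ 0.0848.

0.0848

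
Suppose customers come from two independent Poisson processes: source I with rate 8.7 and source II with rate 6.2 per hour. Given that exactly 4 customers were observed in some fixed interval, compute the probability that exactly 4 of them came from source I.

0.1162

Given the total, each event is independently from source I with probability p = λ_I/(λ_I+λ_II) = 8.7/14.9 ≈ 0.5839.
So K ~ Binomial(4, 8.7/14.9): P(K = 4) = C(4,4) · (8.7/14.9)^4 · (6.2/14.9)^0 ≈ 0.1162.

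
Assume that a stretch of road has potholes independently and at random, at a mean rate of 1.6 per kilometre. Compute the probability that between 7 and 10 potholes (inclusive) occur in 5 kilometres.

Over the interval, μ = 1.6 × 5 = 8 (5 kilometres).
P(7 ≤ N ≤ 10) = Σ_{j=7}^{10} e^(−8) · 8^j/j! ≈ 0.5025.

0.5025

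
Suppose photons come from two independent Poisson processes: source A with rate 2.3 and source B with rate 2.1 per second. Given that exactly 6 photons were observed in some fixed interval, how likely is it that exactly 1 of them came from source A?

0.0777

Given the total, each event is independently from source A with probability p = λ_A/(λ_A+λ_B) = 2.3/4.4 ≈ 0.5227.
So K ~ Binomial(6, 2.3/4.4): P(K = 1) = C(6,1) · (2.3/4.4)^1 · (2.1/4.4)^5 ≈ 0.0777.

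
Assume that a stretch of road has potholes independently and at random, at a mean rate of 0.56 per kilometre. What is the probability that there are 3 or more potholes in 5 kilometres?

0.5305

Over the interval, μ = 0.56 × 5 = 2.8 (5 kilometres).
P(N ≥ 3) = 1 − P(N ≤ 2) = 1 − Σ_{j=0}^{2} e^(−μ) μ^j/j! ≈ 0.5305.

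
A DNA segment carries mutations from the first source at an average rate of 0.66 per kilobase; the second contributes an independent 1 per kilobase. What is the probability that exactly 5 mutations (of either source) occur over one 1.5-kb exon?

0.0661

Independent Poisson processes superpose: combined rate λ = 0.66 + 1 = 1.66 per kilobase.
Over the interval, μ = 1.66 × 1.5 = 2.49 (a 1.5-kb exon = 1.5 kilobases).
P(N = 5) = e^(−2.49) · 2.49^5/5! ≈ 0.0661.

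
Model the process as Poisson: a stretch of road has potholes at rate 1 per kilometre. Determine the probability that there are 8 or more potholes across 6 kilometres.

0.2560

Over the interval, μ = 1 × 6 = 6 (6 kilometres).
P(N ≥ 8) = 1 − P(N ≤ 7) = 1 − Σ_{j=0}^{7} e^(−μ) μ^j/j! ≈ 0.2560.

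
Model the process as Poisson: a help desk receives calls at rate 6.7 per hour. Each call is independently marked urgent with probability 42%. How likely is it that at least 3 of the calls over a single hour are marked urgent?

Thinning: the calls that are marked urgent themselves form a Poisson process with rate 0.42 × 6.7 = 2.814 per hour.
So μ = 2.814.
P(N ≥ 3) = 1 − P(N ≤ 2) ≈ 0.5339.

0.5339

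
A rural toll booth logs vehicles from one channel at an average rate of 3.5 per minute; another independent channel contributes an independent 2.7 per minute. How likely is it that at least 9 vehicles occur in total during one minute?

0.1741

Independent Poisson processes superpose: combined rate λ = 3.5 + 2.7 = 6.2 per minute.
So μ = 6.2.
P(N ≥ 9) = 1 − P(N ≤ 8) ≈ 0.1741.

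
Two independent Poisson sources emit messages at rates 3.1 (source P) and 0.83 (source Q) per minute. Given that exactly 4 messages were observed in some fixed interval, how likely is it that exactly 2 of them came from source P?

0.1665

Given the total, each event is independently from source P with probability p = λ_P/(λ_P+λ_Q) = 3.1/3.93 ≈ 0.7888.
So K ~ Binomial(4, 3.1/3.93): P(K = 2) = C(4,2) · (3.1/3.93)^2 · (0.83/3.93)^2 ≈ 0.1665.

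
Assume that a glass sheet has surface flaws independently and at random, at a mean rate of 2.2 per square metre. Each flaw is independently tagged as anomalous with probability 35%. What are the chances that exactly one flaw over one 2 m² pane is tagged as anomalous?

0.3301

Thinning: the flaws that are tagged as anomalous themselves form a Poisson process with rate 0.35 × 2.2 = 0.77 per square metre.
Over the interval, μ = 0.77 × 2 = 1.54 (a 2 m² pane = 2 square metres).
P(N = 1) = e^(−1.54) · 1.54^1/1! ≈ 0.3301.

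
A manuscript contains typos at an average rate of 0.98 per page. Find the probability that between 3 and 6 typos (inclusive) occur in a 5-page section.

0.6433

Over the interval, μ = 0.98 × 5 = 4.9 (a 5-page section = 5 pages).
P(3 ≤ N ≤ 6) = Σ_{j=3}^{6} e^(−4.9) · 4.9^j/j! ≈ 0.6433.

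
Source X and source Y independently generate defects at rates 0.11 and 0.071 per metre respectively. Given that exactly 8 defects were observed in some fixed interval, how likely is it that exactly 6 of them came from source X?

Given the total, each event is independently from source X with probability p = λ_X/(λ_X+λ_Y) = 0.11/0.181 ≈ 0.6077.
So K ~ Binomial(8, 0.11/0.181): P(K = 6) = C(8,6) · (0.11/0.181)^6 · (0.071/0.181)^2 ≈ 0.2171.

0.2171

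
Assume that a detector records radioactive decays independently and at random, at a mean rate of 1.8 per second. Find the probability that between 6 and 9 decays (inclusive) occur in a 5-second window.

Over the interval, μ = 1.8 × 5 = 9 (a 5-second window = 5 seconds).
P(6 ≤ N ≤ 9) = Σ_{j=6}^{9} e^(−9) · 9^j/j! ≈ 0.4717.

0.4717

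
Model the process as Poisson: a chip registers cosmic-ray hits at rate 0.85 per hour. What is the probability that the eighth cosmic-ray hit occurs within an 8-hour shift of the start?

0.3715

Over the interval, μ = 0.85 × 8 = 6.8 (an 8-hour shift = 8 hours).
The eighth arrival falls in the interval iff at least 8 events occur there: P(S_8 ≤ t) = P(N ≥ 8) = 1 − P(N ≤ 7) ≈ 0.3715.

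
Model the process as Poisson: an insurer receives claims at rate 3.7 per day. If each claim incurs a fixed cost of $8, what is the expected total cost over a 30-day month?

E[N] = 3.7 × 30 = 111 (a 30-day month = 30 days); E[cost] = 111 × $8 = $888.

$888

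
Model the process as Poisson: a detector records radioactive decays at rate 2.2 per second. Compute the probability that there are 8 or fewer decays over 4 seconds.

Over the interval, μ = 2.2 × 4 = 8.8 (4 seconds).
P(N ≤ 8) = Σ_{j=0}^{8} e^(−μ) μ^j/j! ≈ 0.4823.

0.4823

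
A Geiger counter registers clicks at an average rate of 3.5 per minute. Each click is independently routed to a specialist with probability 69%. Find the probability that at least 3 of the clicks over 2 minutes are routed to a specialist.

0.8603

Thinning: the clicks that are routed to a specialist themselves form a Poisson process with rate 0.69 × 3.5 = 2.415 per minute.
Over the interval, μ = 2.415 × 2 = 4.83 (2 minutes).
P(N ≥ 3) = 1 − P(N ≤ 2) ≈ 0.8603.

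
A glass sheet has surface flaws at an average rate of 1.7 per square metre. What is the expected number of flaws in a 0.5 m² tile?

E[N] = λt = 1.7 × 0.5 = 0.85 (a 0.5 m² tile = 0.5 square metres).

0.85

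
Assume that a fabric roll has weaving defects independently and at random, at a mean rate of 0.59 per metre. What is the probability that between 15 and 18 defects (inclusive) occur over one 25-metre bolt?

Over the interval, μ = 0.59 × 25 = 14.75 (a 25-metre bolt = 25 metres).
P(15 ≤ N ≤ 18) = Σ_{j=15}^{18} e^(−14.75) · 14.75^j/j! ≈ 0.3452.

0.3452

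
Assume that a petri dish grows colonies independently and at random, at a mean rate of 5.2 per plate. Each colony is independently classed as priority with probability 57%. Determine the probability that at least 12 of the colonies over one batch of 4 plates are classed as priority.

Thinning: the colonies that are classed as priority themselves form a Poisson process with rate 0.57 × 5.2 = 2.964 per plate.
Over the interval, μ = 2.964 × 4 = 11.856 (a batch of 4 plates = 4 plates).
P(N ≥ 12) = 1 − P(N ≤ 11) ≈ 0.5218.

0.5218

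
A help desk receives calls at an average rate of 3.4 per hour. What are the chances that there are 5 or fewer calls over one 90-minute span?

Over the interval, μ = 3.4 × 1.5 = 5.1 (a 90-minute span = 1.5 hours).
P(N ≤ 5) = Σ_{j=0}^{5} e^(−μ) μ^j/j! ≈ 0.5984.

0.5984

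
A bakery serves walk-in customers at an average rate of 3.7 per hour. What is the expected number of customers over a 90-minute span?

5.55

E[N] = λt = 3.7 × 1.5 = 5.55 (a 90-minute span = 1.5 hours).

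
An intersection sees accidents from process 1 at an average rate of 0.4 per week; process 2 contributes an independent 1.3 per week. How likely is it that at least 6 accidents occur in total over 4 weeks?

Independent Poisson processes superpose: combined rate λ = 0.4 + 1.3 = 1.7 per week.
Over the interval, μ = 1.7 × 4 = 6.8 (4 weeks).
P(N ≥ 6) = 1 − P(N ≤ 5) ≈ 0.6730.

0.6730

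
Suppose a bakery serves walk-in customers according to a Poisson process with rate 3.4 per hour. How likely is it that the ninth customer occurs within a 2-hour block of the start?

0.2452

Over the interval, μ = 3.4 × 2 = 6.8 (a 2-hour block = 2 hours).
The ninth arrival falls in the interval iff at least 9 events occur there: P(S_9 ≤ t) = P(N ≥ 9) = 1 − P(N ≤ 8) ≈ 0.2452.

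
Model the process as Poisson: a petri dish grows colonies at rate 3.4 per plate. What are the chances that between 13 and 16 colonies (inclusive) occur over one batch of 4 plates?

0.3906

Over the interval, μ = 3.4 × 4 = 13.6 (a batch of 4 plates = 4 plates).
P(13 ≤ N ≤ 16) = Σ_{j=13}^{16} e^(−13.6) · 13.6^j/j! ≈ 0.3906.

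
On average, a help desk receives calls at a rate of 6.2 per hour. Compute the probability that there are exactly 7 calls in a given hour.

0.1418

With mean μ = 6.2 per hour,
P(N = 7) = e^(−μ) μ^7/7! = e^(−6.2) · 6.2^7/5040 ≈ 0.1418.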